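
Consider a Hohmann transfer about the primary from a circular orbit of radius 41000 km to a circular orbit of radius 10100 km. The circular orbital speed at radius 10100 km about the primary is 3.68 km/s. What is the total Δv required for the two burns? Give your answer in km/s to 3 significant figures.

Δv = 1.66 km/s

From the circular-orbit relation v² = μ/r at r = 10100 km: μ = v²r = (3.68)² × 10100 = 1.36778×10^5 km³/s².
Semi-major axis of the transfer orbit: a_t = (41000 + 10100)/2 = 25550 km.
At r₁ the circular-orbit speed is v₁ = √(μ/r₁) = 1.8265 km/s.
On the transfer ellipse at r₁, vis-viva gives v_a = √[μ(2/r₁ − 1/a_t)] = 1.1484 km/s.
First burn Δv₁ = |v_a − v₁| = 0.6781 km/s.
Circular speed at r₂: v₂ = √(μ/r₂) = 3.6800 km/s.
Transfer-orbit speed at r₂: v_p = √[μ(2/r₂ − 1/a_t)] = 4.6617 km/s.
Second burn Δv₂ = |v₂ − v_p| = 0.9817 km/s.
Total Δv = Δv₁ + Δv₂ = 1.660 km/s.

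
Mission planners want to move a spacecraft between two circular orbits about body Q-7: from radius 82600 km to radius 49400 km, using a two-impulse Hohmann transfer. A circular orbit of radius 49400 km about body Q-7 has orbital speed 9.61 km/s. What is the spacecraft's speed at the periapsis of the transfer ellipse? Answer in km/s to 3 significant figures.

From the circular-orbit relation v² = μ/r at r = 49400 km: μ = v²r = (9.61)² × 49400 = 4.56219×10^6 km³/s².
Transfer-ellipse semi-major axis a_t = (r₁ + r₂)/2 = (82600 + 49400)/2 = 66000 km.
At periapsis, r = 49400 km.
From the vis-viva equation, v = √[μ(2/r − 1/a_t)] = 10.75 km/s.

v = 10.8 km/s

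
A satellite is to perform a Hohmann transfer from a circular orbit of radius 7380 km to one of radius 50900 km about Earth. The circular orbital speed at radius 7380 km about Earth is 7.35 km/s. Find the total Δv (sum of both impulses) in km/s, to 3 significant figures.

From the circular-orbit relation v² = μ/r at r = 7380 km: μ = v²r = (7.35)² × 7380 = 3.98686×10^5 km³/s².
Transfer-ellipse semi-major axis a_t = (r₁ + r₂)/2 = (7380 + 50900)/2 = 29140 km.
At r₁ the circular-orbit speed is v₁ = √(μ/r₁) = 7.350 km/s.
Transfer-orbit speed at r₁ (v² = μ(2/r − 1/a)): v_p = √[μ(2/r₁ − 1/a_t)] = 9.714 km/s.
First burn Δv₁ = |v_p − v₁| = 2.364 km/s.
Circular speed at r₂: v₂ = √(μ/r₂) = 2.7987 km/s.
Transfer-orbit speed at r₂: v_a = √[μ(2/r₂ − 1/a_t)] = 1.4084 km/s.
Second burn Δv₂ = |v₂ − v_a| = 1.390 km/s.
Δv = Δv₁ + Δv₂ = 2.364 + 1.390 = 3.754 km/s.

Δv = 3.75 km/s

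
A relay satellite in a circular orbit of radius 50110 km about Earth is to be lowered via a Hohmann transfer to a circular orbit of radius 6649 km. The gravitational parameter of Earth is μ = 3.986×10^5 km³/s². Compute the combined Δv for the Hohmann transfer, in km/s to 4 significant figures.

Transfer-ellipse semi-major axis a_t = (r₁ + r₂)/2 = (50110 + 6649)/2 = 28379.5 km.
At r₁ the circular-orbit speed is v₁ = √(μ/r₁) = 2.820 km/s.
On the transfer ellipse at r₁, vis-viva gives v_a = √[μ(2/r₁ − 1/a_t)] = 1.365 km/s.
First burn Δv₁ = |v_a − v₁| = 1.455 km/s.
Circular speed at r₂: v₂ = √(μ/r₂) = 7.74267 km/s.
Transfer-orbit speed at r₂: v_p = √[μ(2/r₂ − 1/a_t)] = 10.2885 km/s.
Second burn Δv₂ = |v₂ − v_p| = 2.546 km/s.
Total Δv = Δv₁ + Δv₂ = 4.001 km/s.

Δv = 4.001 km/s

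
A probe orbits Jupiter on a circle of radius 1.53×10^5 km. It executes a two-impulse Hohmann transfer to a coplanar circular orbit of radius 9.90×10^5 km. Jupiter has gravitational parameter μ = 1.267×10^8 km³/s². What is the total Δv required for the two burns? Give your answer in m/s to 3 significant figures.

Δv = 14600 m/s

The Hohmann ellipse has a_t = (r₁ + r₂)/2 = 5.715×10^5 km.
Circular speed at r₁: v₁ = √(μ/r₁) = √(1.267×10^8/1.530×10^5) = 28.777 km/s.
Transfer-orbit speed at r₁ (v² = μ(2/r − 1/a)): v_p = √[μ(2/r₁ − 1/a_t)] = 37.875 km/s.
First burn Δv₁ = |v_p − v₁| = 9.098 km/s.
At r₂, v₂ = √(μ/r₂) = 11.3128 km/s.
Transfer-orbit speed at r₂: v_a = √[μ(2/r₂ − 1/a_t)] = 5.85340 km/s.
Second burn Δv₂ = |v₂ − v_a| = 5.459 km/s.
Δv = Δv₁ + Δv₂ = 9.098 + 5.459 = 14.56 km/s.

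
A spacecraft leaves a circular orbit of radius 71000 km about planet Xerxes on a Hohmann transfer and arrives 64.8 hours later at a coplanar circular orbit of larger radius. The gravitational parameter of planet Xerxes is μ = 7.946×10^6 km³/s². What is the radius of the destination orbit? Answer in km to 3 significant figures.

r₂ = 6.34×10^5 km

Transfer time t = 64.8 hours = 2.3328×10^5 s, and t = π√(a_t³/μ).
So a_t = (μ t²/π²)^(1/3) = (7.946×10^6 × (2.3328×10^5)² / π²)^(1/3) = 3.5253×10^5 km.
Since a_t = (r₁ + r₂)/2, r₂ = 2a_t − r₁ = 2×3.5253×10^5 − 71000 = 6.3406×10^5 km.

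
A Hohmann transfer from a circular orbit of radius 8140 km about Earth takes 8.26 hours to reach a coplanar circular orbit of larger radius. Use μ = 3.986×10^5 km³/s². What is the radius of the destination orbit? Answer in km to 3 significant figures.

Transfer time t = 8.26 hours = 29736 s, and t = π√(a_t³/μ).
So a_t = (μ t²/π²)^(1/3) = (3.986×10^5 × (29736)² / π²)^(1/3) = 32931 km.
Since a_t = (r₁ + r₂)/2, r₂ = 2a_t − r₁ = 2×32931 − 8140 = 57722 km.

r₂ = 57700 km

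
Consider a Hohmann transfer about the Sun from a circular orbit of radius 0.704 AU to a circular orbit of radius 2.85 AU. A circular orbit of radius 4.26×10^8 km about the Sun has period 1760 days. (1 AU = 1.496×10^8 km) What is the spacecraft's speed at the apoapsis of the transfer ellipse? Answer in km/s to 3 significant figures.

v = 11.1 km/s

From Kepler's third law T² = 4π²r³/μ at r = 4.26×10^8 km, T = 1760 days = 1760 × 86400 s = 1.52064×10^8 s: μ = 4π²r³/T² = 1.31988×10^11 km³/s².
In km: r₁ = 0.704 × 1.496×10^8 = 1.053184×10^8 km; r₂ = 2.85 × 1.496×10^8 = 4.2636×10^8 km.
Semi-major axis of the transfer orbit: a_t = (1.053184×10^8 + 4.2636×10^8)/2 = 2.658392×10^8 km.
At apoapsis, r = 4.2636×10^8 km.
Vis-viva: v = √[μ(2/r − 1/a_t)] = √[1.31988×10^11 × (2/4.2636×10^8 − 1/2.658392×10^8)] = 11.07 km/s.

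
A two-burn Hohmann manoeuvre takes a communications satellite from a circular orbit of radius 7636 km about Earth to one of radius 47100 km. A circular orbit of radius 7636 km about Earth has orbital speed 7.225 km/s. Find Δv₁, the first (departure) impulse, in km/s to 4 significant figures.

Δv₁ = 2.253 km/s

From the circular-orbit relation v² = μ/r at r = 7636 km: μ = v²r = (7.225)² × 7636 = 3.98604×10^5 km³/s².
Transfer-ellipse semi-major axis a_t = (r₁ + r₂)/2 = (7636 + 47100)/2 = 27368 km.
Circular speed at r = 7636 km: v_c = √(μ/r) = 7.225 km/s.
Transfer-orbit speed at the same r (vis-viva, a = a_t): v_t = √[μ(2/r − 1/a_t)] = 9.478 km/s.
Δv₁ = |v_t − v_c| = |9.478 − 7.225| = 2.253 km/s.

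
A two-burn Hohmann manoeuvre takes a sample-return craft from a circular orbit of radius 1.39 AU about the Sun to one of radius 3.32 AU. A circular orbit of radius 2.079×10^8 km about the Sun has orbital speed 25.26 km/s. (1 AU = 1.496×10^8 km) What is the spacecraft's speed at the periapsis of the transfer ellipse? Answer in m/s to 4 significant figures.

From the circular-orbit relation v² = μ/r at r = 2.079×10^8 km: μ = v²r = (25.26)² × 2.079×10^8 = 1.32654×10^11 km³/s².
In km: r₁ = 1.39 × 1.496×10^8 = 2.07944×10^8 km; r₂ = 3.32 × 1.496×10^8 = 4.96672×10^8 km.
The Hohmann ellipse has a_t = (r₁ + r₂)/2 = 3.52308×10^8 km.
At periapsis, r = 2.07944×10^8 km.
From the vis-viva equation, v = √[μ(2/r − 1/a_t)] = 29.99 km/s.

v = 29990 m/s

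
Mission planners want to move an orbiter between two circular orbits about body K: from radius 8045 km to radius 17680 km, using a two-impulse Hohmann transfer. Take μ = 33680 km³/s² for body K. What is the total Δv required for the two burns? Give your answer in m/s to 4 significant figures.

Δv = 641.4 m/s

Semi-major axis of the transfer orbit: a_t = (8045 + 17680)/2 = 12862.5 km.
At r₁ the circular-orbit speed is v₁ = √(μ/r₁) = 2.04608 km/s.
Transfer-orbit speed at r₁ (vis-viva): v_p = √[μ(2/r₁ − 1/a_t)] = 2.39884 km/s.
First burn Δv₁ = |v_p − v₁| = 0.35276 km/s.
At r₂, v₂ = √(μ/r₂) = 1.38021 km/s.
Transfer-orbit speed at r₂: v_a = √[μ(2/r₂ − 1/a_t)] = 1.09155 km/s.
Second burn Δv₂ = |v₂ − v_a| = 0.28866 km/s.
Δv = Δv₁ + Δv₂ = 0.35276 + 0.28866 = 0.6414 km/s.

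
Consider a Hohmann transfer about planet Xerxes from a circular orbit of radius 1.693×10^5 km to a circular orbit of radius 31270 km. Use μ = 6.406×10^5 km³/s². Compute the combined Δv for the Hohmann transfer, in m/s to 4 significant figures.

Δv = 2214 m/s

Semi-major axis of the transfer orbit: a_t = (1.693×10^5 + 31270)/2 = 1.00285×10^5 km.
At r₁ the circular-orbit speed is v₁ = √(μ/r₁) = 1.945 km/s.
Transfer-orbit speed at r₁ (vis-viva equation): v_a = √[μ(2/r₁ − 1/a_t)] = 1.086 km/s.
First burn Δv₁ = |v_a − v₁| = 0.8590 km/s.
Circular speed at r₂: v₂ = √(μ/r₂) = 4.526 km/s.
Transfer-orbit speed at r₂: v_p = √[μ(2/r₂ − 1/a_t)] = 5.881 km/s.
Second burn Δv₂ = |v₂ − v_p| = 1.355 km/s.
Total Δv = Δv₁ + Δv₂ = 2.214 km/s.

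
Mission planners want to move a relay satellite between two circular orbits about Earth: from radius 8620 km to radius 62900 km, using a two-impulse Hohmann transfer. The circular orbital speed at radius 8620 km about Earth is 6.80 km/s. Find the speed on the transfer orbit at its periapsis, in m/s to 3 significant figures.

From the circular-orbit relation v² = μ/r at r = 8620 km: μ = v²r = (6.80)² × 8620 = 3.98589×10^5 km³/s².
The Hohmann ellipse has a_t = (r₁ + r₂)/2 = 35760 km.
At periapsis, r = 8620 km.
Applying v² = μ(2/r − 1/a_t): v = 9.019 km/s.

v = 9020 m/s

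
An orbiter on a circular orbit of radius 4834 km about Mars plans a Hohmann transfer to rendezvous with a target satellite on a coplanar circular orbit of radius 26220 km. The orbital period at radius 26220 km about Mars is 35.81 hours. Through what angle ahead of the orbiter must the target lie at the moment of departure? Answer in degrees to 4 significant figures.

φ = 97.97°

From Kepler's third law T² = 4π²r³/μ at r = 26220 km, T = 35.81 hours = 35.81 × 3600 s = 1.28916×10^5 s: μ = 4π²r³/T² = 42819.8 km³/s².
Transfer-ellipse semi-major axis a_t = (r₁ + r₂)/2 = (4834 + 26220)/2 = 15527 km.
The half-period of the transfer ellipse is t = π√(a_t³/μ) = 29373.7 s.
Target angular speed ω₂ = √(μ/r₂³) = 4.87386×10^-5 rad/s.
Angle swept by the target during transfer: ω₂·t = 1.43163 rad = 82.03°.
Arrival is 180° from departure on the ellipse, so φ = 180° − 82.03° = 97.97°.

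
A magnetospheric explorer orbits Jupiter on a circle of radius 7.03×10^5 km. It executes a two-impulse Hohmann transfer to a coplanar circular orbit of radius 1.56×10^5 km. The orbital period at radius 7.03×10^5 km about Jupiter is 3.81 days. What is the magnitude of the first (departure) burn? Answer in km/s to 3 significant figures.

From Kepler's third law T² = 4π²r³/μ at r = 7.03×10^5 km, T = 3.81 days = 3.81 × 86400 s = 3.29184×10^5 s: μ = 4π²r³/T² = 1.26575×10^8 km³/s².
The Hohmann ellipse has a_t = (r₁ + r₂)/2 = 4.295×10^5 km.
On the circular orbit at r = 7.030×10^5 km, v_c = √(μ/r) = 13.418 km/s.
Vis-viva on the transfer ellipse at r = 7.030×10^5 km gives v_t = √[μ(2/r − 1/a_t)] = 8.0868 km/s.
Δv₁ = |v_t − v_c| = |8.0868 − 13.418| = 5.331 km/s.

Δv₁ = 5.33 km/s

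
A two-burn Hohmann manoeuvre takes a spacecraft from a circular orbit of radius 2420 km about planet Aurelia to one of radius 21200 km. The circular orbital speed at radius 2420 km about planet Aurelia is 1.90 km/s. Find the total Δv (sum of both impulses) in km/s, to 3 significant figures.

Δv = 0.997 km/s

From the circular-orbit relation v² = μ/r at r = 2420 km: μ = v²r = (1.90)² × 2420 = 8736.20 km³/s².
Semi-major axis of the transfer orbit: a_t = (2420 + 21200)/2 = 11810 km.
Circular speed at r₁: v₁ = √(μ/r₁) = √(8736.20/2420) = 1.9000 km/s.
On the transfer ellipse at r₁, v² = μ(2/r − 1/a) gives v_p = √[μ(2/r₁ − 1/a_t)] = 2.5456 km/s.
First burn Δv₁ = |v_p − v₁| = 0.6456 km/s.
At r₂, v₂ = √(μ/r₂) = 0.641938 km/s.
Transfer-orbit speed at r₂: v_a = √[μ(2/r₂ − 1/a_t)] = 0.290587 km/s.
Second burn Δv₂ = |v₂ − v_a| = 0.3514 km/s.
Δv = Δv₁ + Δv₂ = 0.6456 + 0.3514 = 0.9970 km/s.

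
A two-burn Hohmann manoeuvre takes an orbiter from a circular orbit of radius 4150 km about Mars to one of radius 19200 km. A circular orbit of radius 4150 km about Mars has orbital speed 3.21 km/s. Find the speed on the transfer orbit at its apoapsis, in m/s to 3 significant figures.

v = 890 m/s

From the circular-orbit relation v² = μ/r at r = 4150 km: μ = v²r = (3.21)² × 4150 = 42762.0 km³/s².
Transfer-ellipse semi-major axis a_t = (r₁ + r₂)/2 = (4150 + 19200)/2 = 11675 km.
The apoapsis of the transfer ellipse is at r = 19200 km.
Applying v² = μ(2/r − 1/a_t): v = 0.8898 km/s.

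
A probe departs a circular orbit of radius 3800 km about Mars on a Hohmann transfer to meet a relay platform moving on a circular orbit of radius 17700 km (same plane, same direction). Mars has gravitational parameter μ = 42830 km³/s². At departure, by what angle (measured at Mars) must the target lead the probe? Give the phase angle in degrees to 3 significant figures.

Semi-major axis of the transfer orbit: a_t = (3800 + 17700)/2 = 10750 km.
The half-period of the transfer ellipse is t = π√(a_t³/μ) = 16920 s.
The target's mean motion on its circular orbit is ω₂ = √(μ/r₂³) = 8.788×10^-5 rad/s.
Angle swept by the target during transfer: ω₂·t = 1.487 rad = 85.20°.
Arrival is 180° from departure on the ellipse, so φ = 180° − 85.20° = 94.8°.

φ = 94.8°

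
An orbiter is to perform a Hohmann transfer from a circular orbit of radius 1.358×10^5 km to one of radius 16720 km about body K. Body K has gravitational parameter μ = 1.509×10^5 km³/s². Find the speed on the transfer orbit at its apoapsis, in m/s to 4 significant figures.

v = 493.6 m/s

The Hohmann ellipse has a_t = (r₁ + r₂)/2 = 76260 km.
The apoapsis of the transfer ellipse is at r = 1.358×10^5 km.
From the vis-viva equation, v = √[μ(2/r − 1/a_t)] = 0.4936 km/s.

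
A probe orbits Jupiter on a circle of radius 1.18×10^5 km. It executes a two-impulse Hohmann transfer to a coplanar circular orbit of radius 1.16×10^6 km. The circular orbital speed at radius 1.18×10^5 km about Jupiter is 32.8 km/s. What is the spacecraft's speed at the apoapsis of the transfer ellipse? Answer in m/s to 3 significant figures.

From the circular-orbit relation v² = μ/r at r = 1.18×10^5 km: μ = v²r = (32.8)² × 1.18×10^5 = 1.26949×10^8 km³/s².
The Hohmann ellipse has a_t = (r₁ + r₂)/2 = 6.390×10^5 km.
At apoapsis, r = 1.160×10^6 km.
Applying v² = μ(2/r − 1/a_t): v = 4.495 km/s.

v = 4500 m/s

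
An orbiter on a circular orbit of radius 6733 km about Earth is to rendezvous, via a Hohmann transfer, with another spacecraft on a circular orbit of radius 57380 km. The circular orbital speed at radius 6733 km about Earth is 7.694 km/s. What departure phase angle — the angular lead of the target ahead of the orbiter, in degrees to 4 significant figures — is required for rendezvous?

From the circular-orbit relation v² = μ/r at r = 6733 km: μ = v²r = (7.694)² × 6733 = 3.98578×10^5 km³/s².
Semi-major axis of the transfer orbit: a_t = (6733 + 57380)/2 = 32056.5 km.
The half-period of the transfer ellipse is t = π√(a_t³/μ) = 28560 s.
The target's mean motion on its circular orbit is ω₂ = √(μ/r₂³) = 4.593×10^-5 rad/s.
Angle swept by the target during transfer: ω₂·t = 1.3118 rad = 75.16°.
The orbiter traverses 180° on the transfer ellipse, so the target must lead by 180° − 75.16° = 104.8°.

φ = 104.8°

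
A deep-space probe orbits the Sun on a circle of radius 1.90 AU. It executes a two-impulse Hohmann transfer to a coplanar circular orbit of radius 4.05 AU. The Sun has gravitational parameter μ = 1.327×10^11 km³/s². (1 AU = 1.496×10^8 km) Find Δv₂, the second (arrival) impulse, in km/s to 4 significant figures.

In km: r₁ = 1.90 × 1.496×10^8 = 2.8424×10^8 km; r₂ = 4.05 × 1.496×10^8 = 6.0588×10^8 km.
Transfer-ellipse semi-major axis a_t = (r₁ + r₂)/2 = (2.8424×10^8 + 6.0588×10^8)/2 = 4.4506×10^8 km.
On the circular orbit at r = 6.0588×10^8 km, v_c = √(μ/r) = 14.799 km/s.
Vis-viva on the transfer ellipse at r = 6.0588×10^8 km gives v_t = √[μ(2/r − 1/a_t)] = 11.827 km/s.
Δv₂ = |v_t − v_c| = |11.827 − 14.799| = 2.972 km/s.

Δv₂ = 2.972 km/s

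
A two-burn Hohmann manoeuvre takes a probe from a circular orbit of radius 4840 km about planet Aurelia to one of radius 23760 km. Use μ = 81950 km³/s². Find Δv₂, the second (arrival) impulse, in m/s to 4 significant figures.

Transfer-ellipse semi-major axis a_t = (r₁ + r₂)/2 = (4840 + 23760)/2 = 14300 km.
On the circular orbit at r = 23760 km, v_c = √(μ/r) = 1.8572 km/s.
Transfer-orbit speed at the same r (vis-viva, a = a_t): v_t = √[μ(2/r − 1/a_t)] = 1.0805 km/s.
Δv₂ = |v_t − v_c| = |1.0805 − 1.8572| = 0.7767 km/s.

Δv₂ = 776.7 m/s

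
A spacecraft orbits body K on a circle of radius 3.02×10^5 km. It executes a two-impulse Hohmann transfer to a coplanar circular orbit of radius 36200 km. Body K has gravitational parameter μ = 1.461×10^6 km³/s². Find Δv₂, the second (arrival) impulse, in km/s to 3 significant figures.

Δv₂ = 2.14 km/s

Transfer-ellipse semi-major axis a_t = (r₁ + r₂)/2 = (3.020×10^5 + 36200)/2 = 1.691×10^5 km.
On the circular orbit at r = 36200 km, v_c = √(μ/r) = 6.353 km/s.
Transfer-orbit speed at the same r (vis-viva, a = a_t): v_t = √[μ(2/r − 1/a_t)] = 8.490 km/s.
Δv₂ = |v_t − v_c| = |8.490 − 6.353| = 2.137 km/s.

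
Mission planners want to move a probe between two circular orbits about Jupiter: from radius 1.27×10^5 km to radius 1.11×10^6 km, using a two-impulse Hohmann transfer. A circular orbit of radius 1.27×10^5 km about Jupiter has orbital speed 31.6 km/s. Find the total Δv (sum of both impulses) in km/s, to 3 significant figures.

From the circular-orbit relation v² = μ/r at r = 1.27×10^5 km: μ = v²r = (31.6)² × 1.27×10^5 = 1.26817×10^8 km³/s².
Semi-major axis of the transfer orbit: a_t = (1.270×10^5 + 1.110×10^6)/2 = 6.185×10^5 km.
At r₁ the circular-orbit speed is v₁ = √(μ/r₁) = 31.600 km/s.
Transfer-orbit speed at r₁ (vis-viva): v_p = √[μ(2/r₁ − 1/a_t)] = 42.333 km/s.
First burn Δv₁ = |v_p − v₁| = 10.733 km/s.
At r₂, v₂ = √(μ/r₂) = 10.6888 km/s.
Transfer-orbit speed at r₂: v_a = √[μ(2/r₂ − 1/a_t)] = 4.84350 km/s.
Second burn Δv₂ = |v₂ − v_a| = 5.8453 km/s.
Δv = Δv₁ + Δv₂ = 10.733 + 5.8453 = 16.58 km/s.

Δv = 16.6 km/s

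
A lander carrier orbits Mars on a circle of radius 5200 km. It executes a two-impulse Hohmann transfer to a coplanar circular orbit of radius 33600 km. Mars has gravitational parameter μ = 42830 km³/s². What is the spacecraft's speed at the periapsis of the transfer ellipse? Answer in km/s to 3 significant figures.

v = 3.78 km/s

Semi-major axis of the transfer orbit: a_t = (5200 + 33600)/2 = 19400 km.
At periapsis, r = 5200 km.
Applying v² = μ(2/r − 1/a_t): v = 3.777 km/s.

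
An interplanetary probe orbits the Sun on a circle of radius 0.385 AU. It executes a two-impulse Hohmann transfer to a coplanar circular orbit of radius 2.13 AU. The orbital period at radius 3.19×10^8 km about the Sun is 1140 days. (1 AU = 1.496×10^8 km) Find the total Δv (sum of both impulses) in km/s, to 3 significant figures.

From Kepler's third law T² = 4π²r³/μ at r = 3.19×10^8 km, T = 1140 days = 1140 × 86400 s = 9.8496×10^7 s: μ = 4π²r³/T² = 1.32097×10^11 km³/s².
In km: r₁ = 0.385 × 1.496×10^8 = 5.7596×10^7 km; r₂ = 2.13 × 1.496×10^8 = 3.18648×10^8 km.
Semi-major axis of the transfer orbit: a_t = (5.7596×10^7 + 3.18648×10^8)/2 = 1.88122×10^8 km.
Circular speed at r₁: v₁ = √(μ/r₁) = √(1.32097×10^11/5.7596×10^7) = 47.891 km/s.
Transfer-orbit speed at r₁ (vis-viva equation): v_p = √[μ(2/r₁ − 1/a_t)] = 62.329 km/s.
First burn Δv₁ = |v_p − v₁| = 14.438 km/s.
At r₂, v₂ = √(μ/r₂) = 20.3607 km/s.
Transfer-orbit speed at r₂: v_a = √[μ(2/r₂ − 1/a_t)] = 11.2660 km/s.
Second burn Δv₂ = |v₂ − v_a| = 9.0947 km/s.
Δv = Δv₁ + Δv₂ = 14.438 + 9.0947 = 23.53 km/s.

Δv = 23.5 km/s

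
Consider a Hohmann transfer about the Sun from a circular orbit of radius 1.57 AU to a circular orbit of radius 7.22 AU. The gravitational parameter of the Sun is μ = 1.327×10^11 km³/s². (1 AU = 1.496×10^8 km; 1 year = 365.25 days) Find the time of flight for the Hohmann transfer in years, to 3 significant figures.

t = 4.61 years

In km: r₁ = 1.57 × 1.496×10^8 = 2.34872×10^8 km; r₂ = 7.22 × 1.496×10^8 = 1.080112×10^9 km.
Semi-major axis of the transfer orbit: a_t = (2.34872×10^8 + 1.080112×10^9)/2 = 6.57492×10^8 km.
Transfer time t = π√(a_t³/μ) = π√((6.57492×10^8)³ / 1.327×10^11) = 1.454×10^8 s.
Converting: 1.454×10^8 s ÷ 3.15576×10^7 s/year (365.25 × 86400) = 4.61 years.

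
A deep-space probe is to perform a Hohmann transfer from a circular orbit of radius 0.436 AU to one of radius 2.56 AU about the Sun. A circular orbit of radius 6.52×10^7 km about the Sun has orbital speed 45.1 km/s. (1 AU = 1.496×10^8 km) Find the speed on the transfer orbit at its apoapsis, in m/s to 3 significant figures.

From the circular-orbit relation v² = μ/r at r = 6.52×10^7 km: μ = v²r = (45.1)² × 6.52×10^7 = 1.32617×10^11 km³/s².
In km: r₁ = 0.436 × 1.496×10^8 = 6.52256×10^7 km; r₂ = 2.56 × 1.496×10^8 = 3.82976×10^8 km.
Transfer-ellipse semi-major axis a_t = (r₁ + r₂)/2 = (6.52256×10^7 + 3.82976×10^8)/2 = 2.241008×10^8 km.
At apoapsis, r = 3.82976×10^8 km.
Vis-viva: v = √[μ(2/r − 1/a_t)] = √[1.32617×10^11 × (2/3.82976×10^8 − 1/2.241008×10^8)] = 10.04 km/s.

v = 10000 m/s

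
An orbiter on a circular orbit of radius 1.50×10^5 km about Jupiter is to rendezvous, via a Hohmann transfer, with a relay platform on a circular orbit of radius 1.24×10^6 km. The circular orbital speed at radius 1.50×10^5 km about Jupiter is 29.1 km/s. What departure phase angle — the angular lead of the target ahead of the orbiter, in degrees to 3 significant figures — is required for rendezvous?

From the circular-orbit relation v² = μ/r at r = 1.50×10^5 km: μ = v²r = (29.1)² × 1.50×10^5 = 1.27022×10^8 km³/s².
Transfer-ellipse semi-major axis a_t = (r₁ + r₂)/2 = (1.500×10^5 + 1.240×10^6)/2 = 6.950×10^5 km.
Transfer time t = π√(a_t³/μ) = 1.615×10^5 s.
Target angular speed ω₂ = √(μ/r₂³) = 8.162×10^-6 rad/s.
Angle swept by the target during transfer: ω₂·t = 1.3182 rad = 75.53°.
Arrival is 180° from departure on the ellipse, so φ = 180° − 75.53° = 104°.

φ = 104°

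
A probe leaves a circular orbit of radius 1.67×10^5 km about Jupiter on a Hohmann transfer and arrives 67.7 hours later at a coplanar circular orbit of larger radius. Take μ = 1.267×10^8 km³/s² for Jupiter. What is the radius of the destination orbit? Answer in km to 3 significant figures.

r₂ = 1.66×10^6 km

Transfer time t = 67.7 hours = 2.4372×10^5 s, and t = π√(a_t³/μ).
So a_t = (μ t²/π²)^(1/3) = (1.267×10^8 × (2.4372×10^5)² / π²)^(1/3) = 9.1359×10^5 km.
Since a_t = (r₁ + r₂)/2, r₂ = 2a_t − r₁ = 2×9.1359×10^5 − 1.670×10^5 = 1.66018×10^6 km.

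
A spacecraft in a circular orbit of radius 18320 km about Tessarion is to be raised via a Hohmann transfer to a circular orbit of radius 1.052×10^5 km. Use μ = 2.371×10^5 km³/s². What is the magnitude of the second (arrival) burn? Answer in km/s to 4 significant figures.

Δv₂ = 0.6836 km/s

Semi-major axis of the transfer orbit: a_t = (18320 + 1.052×10^5)/2 = 61760 km.
Circular speed at r = 1.052×10^5 km: v_c = √(μ/r) = 1.50127 km/s.
Transfer-orbit speed at the same r (vis-viva, a = a_t): v_t = √[μ(2/r − 1/a_t)] = 0.817649 km/s.
Δv₂ = |v_t − v_c| = |0.817649 − 1.50127| = 0.6836 km/s.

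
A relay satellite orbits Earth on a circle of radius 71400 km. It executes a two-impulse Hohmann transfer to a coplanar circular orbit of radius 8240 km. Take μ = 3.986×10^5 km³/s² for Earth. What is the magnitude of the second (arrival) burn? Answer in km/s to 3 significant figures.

Δv₂ = 2.36 km/s

Semi-major axis of the transfer orbit: a_t = (71400 + 8240)/2 = 39820 km.
On the circular orbit at r = 8240 km, v_c = √(μ/r) = 6.955 km/s.
Transfer-orbit speed at the same r (vis-viva, a = a_t): v_t = √[μ(2/r − 1/a_t)] = 9.313 km/s.
Δv₂ = |v_t − v_c| = |9.313 − 6.955| = 2.358 km/s.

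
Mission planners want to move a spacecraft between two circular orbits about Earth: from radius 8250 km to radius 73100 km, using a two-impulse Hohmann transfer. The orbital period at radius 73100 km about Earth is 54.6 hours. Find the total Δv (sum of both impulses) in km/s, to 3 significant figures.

From Kepler's third law T² = 4π²r³/μ at r = 73100 km, T = 54.6 hours = 54.6 × 3600 s = 1.9656×10^5 s: μ = 4π²r³/T² = 3.99137×10^5 km³/s².
Semi-major axis of the transfer orbit: a_t = (8250 + 73100)/2 = 40675 km.
Circular speed at r₁: v₁ = √(μ/r₁) = √(3.99137×10^5/8250) = 6.956 km/s.
Transfer-orbit speed at r₁ (vis-viva equation): v_p = √[μ(2/r₁ − 1/a_t)] = 9.325 km/s.
First burn Δv₁ = |v_p − v₁| = 2.369 km/s.
At r₂, v₂ = √(μ/r₂) = 2.3367 km/s.
Transfer-orbit speed at r₂: v_a = √[μ(2/r₂ − 1/a_t)] = 1.0524 km/s.
Second burn Δv₂ = |v₂ − v_a| = 1.284 km/s.
Δv = Δv₁ + Δv₂ = 2.369 + 1.284 = 3.653 km/s.

Δv = 3.65 km/s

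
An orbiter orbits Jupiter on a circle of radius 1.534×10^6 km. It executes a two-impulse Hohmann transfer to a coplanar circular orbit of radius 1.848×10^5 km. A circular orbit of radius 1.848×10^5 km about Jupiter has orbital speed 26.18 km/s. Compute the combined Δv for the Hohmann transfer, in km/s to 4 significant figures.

Δv = 13.67 km/s

From the circular-orbit relation v² = μ/r at r = 1.848×10^5 km: μ = v²r = (26.18)² × 1.848×10^5 = 1.26661×10^8 km³/s².
Transfer-ellipse semi-major axis a_t = (r₁ + r₂)/2 = (1.534×10^6 + 1.848×10^5)/2 = 8.594×10^5 km.
At r₁ the circular-orbit speed is v₁ = √(μ/r₁) = 9.087 km/s.
Transfer-orbit speed at r₁ (vis-viva): v_a = √[μ(2/r₁ − 1/a_t)] = 4.214 km/s.
First burn Δv₁ = |v_a − v₁| = 4.873 km/s.
At r₂, v₂ = √(μ/r₂) = 26.180 km/s.
Transfer-orbit speed at r₂: v_p = √[μ(2/r₂ − 1/a_t)] = 34.977 km/s.
Second burn Δv₂ = |v₂ − v_p| = 8.797 km/s.
Total Δv = Δv₁ + Δv₂ = 13.67 km/s.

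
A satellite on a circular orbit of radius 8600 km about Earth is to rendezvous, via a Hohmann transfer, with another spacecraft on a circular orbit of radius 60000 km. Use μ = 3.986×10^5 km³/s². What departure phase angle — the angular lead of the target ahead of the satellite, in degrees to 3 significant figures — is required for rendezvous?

Semi-major axis of the transfer orbit: a_t = (8600 + 60000)/2 = 34300 km.
The half-period of the transfer ellipse is t = π√(a_t³/μ) = 31610 s.
The target's mean motion on its circular orbit is ω₂ = √(μ/r₂³) = 4.2958×10^-5 rad/s.
Angle swept by the target during transfer: ω₂·t = 1.3579 rad = 77.80°.
Arrival is 180° from departure on the ellipse, so φ = 180° − 77.80° = 102°.

φ = 102°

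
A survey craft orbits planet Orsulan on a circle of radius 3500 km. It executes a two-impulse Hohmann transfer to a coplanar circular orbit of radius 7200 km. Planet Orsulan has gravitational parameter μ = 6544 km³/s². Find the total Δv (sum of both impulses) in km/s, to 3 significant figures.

The Hohmann ellipse has a_t = (r₁ + r₂)/2 = 5350 km.
At r₁ the circular-orbit speed is v₁ = √(μ/r₁) = 1.3673750 km/s.
On the transfer ellipse at r₁, vis-viva gives v_p = √[μ(2/r₁ − 1/a_t)] = 1.5862695 km/s.
First burn Δv₁ = |v_p − v₁| = 0.21889 km/s.
At r₂, v₂ = √(μ/r₂) = 0.953357 km/s.
Transfer-orbit speed at r₂: v_a = √[μ(2/r₂ − 1/a_t)] = 0.771103 km/s.
Second burn Δv₂ = |v₂ − v_a| = 0.18225 km/s.
Δv = Δv₁ + Δv₂ = 0.21889 + 0.18225 = 0.4011 km/s.

Δv = 0.401 km/s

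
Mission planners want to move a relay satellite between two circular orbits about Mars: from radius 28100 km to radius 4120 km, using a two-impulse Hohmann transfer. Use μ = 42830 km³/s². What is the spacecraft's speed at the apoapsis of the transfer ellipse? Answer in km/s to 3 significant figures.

Semi-major axis of the transfer orbit: a_t = (28100 + 4120)/2 = 16110 km.
At apoapsis, r = 28100 km.
Vis-viva: v = √[μ(2/r − 1/a_t)] = √[42830 × (2/28100 − 1/16110)] = 0.6243 km/s.

v = 0.624 km/s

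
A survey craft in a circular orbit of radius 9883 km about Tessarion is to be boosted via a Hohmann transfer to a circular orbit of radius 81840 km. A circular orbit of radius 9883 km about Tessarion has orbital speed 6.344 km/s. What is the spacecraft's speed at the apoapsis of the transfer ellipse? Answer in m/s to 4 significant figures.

From the circular-orbit relation v² = μ/r at r = 9883 km: μ = v²r = (6.344)² × 9883 = 3.97755×10^5 km³/s².
Transfer-ellipse semi-major axis a_t = (r₁ + r₂)/2 = (9883 + 81840)/2 = 45861.5 km.
At apoapsis, r = 81840 km.
From the vis-viva equation, v = √[μ(2/r − 1/a_t)] = 1.023 km/s.

v = 1023 m/s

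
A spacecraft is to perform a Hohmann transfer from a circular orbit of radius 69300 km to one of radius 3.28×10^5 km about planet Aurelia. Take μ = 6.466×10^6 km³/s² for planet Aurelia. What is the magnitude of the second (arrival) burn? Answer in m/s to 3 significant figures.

Δv₂ = 1820 m/s

Transfer-ellipse semi-major axis a_t = (r₁ + r₂)/2 = (69300 + 3.280×10^5)/2 = 1.9865×10^5 km.
Circular speed at r = 3.280×10^5 km: v_c = √(μ/r) = 4.440 km/s.
Vis-viva on the transfer ellipse at r = 3.280×10^5 km gives v_t = √[μ(2/r − 1/a_t)] = 2.622 km/s.
Δv₂ = |v_t − v_c| = |2.622 − 4.440| = 1.818 km/s.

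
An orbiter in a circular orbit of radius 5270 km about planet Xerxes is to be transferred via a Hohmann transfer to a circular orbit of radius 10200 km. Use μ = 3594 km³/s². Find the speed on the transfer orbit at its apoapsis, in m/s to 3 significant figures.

v = 490 m/s

Semi-major axis of the transfer orbit: a_t = (5270 + 10200)/2 = 7735 km.
At apoapsis, r = 10200 km.
Applying v² = μ(2/r − 1/a_t): v = 0.4900 km/s.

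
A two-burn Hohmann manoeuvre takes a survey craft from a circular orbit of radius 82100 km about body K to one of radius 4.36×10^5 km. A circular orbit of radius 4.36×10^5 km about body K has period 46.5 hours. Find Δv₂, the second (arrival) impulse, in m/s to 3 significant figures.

Δv₂ = 7150 m/s

From Kepler's third law T² = 4π²r³/μ at r = 4.36×10^5 km, T = 46.5 hours = 46.5 × 3600 s = 1.674×10^5 s: μ = 4π²r³/T² = 1.16764×10^8 km³/s².
Semi-major axis of the transfer orbit: a_t = (82100 + 4.360×10^5)/2 = 2.5905×10^5 km.
On the circular orbit at r = 4.360×10^5 km, v_c = √(μ/r) = 16.365 km/s.
Vis-viva on the transfer ellipse at r = 4.360×10^5 km gives v_t = √[μ(2/r − 1/a_t)] = 9.2128 km/s.
Δv₂ = |v_t − v_c| = |9.2128 − 16.365| = 7.152 km/s.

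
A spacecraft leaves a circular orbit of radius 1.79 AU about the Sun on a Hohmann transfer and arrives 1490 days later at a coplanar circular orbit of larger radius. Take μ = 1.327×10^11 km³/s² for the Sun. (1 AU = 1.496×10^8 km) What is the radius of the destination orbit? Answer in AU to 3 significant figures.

In km: r₁ = 1.79 × 1.496×10^8 = 2.67784×10^8 km.
Transfer time t = 1490 days = 1.28736×10^8 s, and t = π√(a_t³/μ).
So a_t = (μ t²/π²)^(1/3) = (1.327×10^11 × (1.28736×10^8)² / π²)^(1/3) = 6.0626×10^8 km.
Since a_t = (r₁ + r₂)/2, r₂ = 2a_t − r₁ = 2×6.0626×10^8 − 2.67784×10^8 = 9.44736×10^8 km.
In AU: r₂ = 9.44736×10^8 / 1.496×10^8 = 6.32 AU.

r₂ = 6.32 AU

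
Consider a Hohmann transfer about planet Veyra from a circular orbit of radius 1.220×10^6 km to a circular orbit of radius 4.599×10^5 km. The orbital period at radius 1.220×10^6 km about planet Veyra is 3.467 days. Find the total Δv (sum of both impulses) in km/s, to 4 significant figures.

Δv = 15.21 km/s

From Kepler's third law T² = 4π²r³/μ at r = 1.220×10^6 km, T = 3.467 days = 3.467 × 86400 s = 2.995488×10^5 s: μ = 4π²r³/T² = 7.98921×10^8 km³/s².
The Hohmann ellipse has a_t = (r₁ + r₂)/2 = 8.3995×10^5 km.
Circular speed at r₁: v₁ = √(μ/r₁) = √(7.98921×10^8/1.220×10^6) = 25.5901 km/s.
On the transfer ellipse at r₁, v² = μ(2/r − 1/a) gives v_a = √[μ(2/r₁ − 1/a_t)] = 18.9355 km/s.
First burn Δv₁ = |v_a − v₁| = 6.655 km/s.
At r₂, v₂ = √(μ/r₂) = 41.679 km/s.
Transfer-orbit speed at r₂: v_p = √[μ(2/r₂ − 1/a_t)] = 50.231 km/s.
Second burn Δv₂ = |v₂ − v_p| = 8.552 km/s.
Total Δv = Δv₁ + Δv₂ = 15.21 km/s.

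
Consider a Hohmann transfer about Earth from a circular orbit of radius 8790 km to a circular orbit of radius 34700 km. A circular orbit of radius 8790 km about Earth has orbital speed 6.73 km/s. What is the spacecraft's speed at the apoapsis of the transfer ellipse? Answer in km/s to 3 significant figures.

From the circular-orbit relation v² = μ/r at r = 8790 km: μ = v²r = (6.73)² × 8790 = 3.98125×10^5 km³/s².
Transfer-ellipse semi-major axis a_t = (r₁ + r₂)/2 = (8790 + 34700)/2 = 21745 km.
At apoapsis, r = 34700 km.
Vis-viva: v = √[μ(2/r − 1/a_t)] = √[3.98125×10^5 × (2/34700 − 1/21745)] = 2.154 km/s.

v = 2.15 km/s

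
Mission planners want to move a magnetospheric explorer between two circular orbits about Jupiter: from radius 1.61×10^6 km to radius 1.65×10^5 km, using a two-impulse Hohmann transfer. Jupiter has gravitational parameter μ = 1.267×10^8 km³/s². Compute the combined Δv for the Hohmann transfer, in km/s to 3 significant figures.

Δv = 14.7 km/s

The Hohmann ellipse has a_t = (r₁ + r₂)/2 = 8.875×10^5 km.
Circular speed at r₁: v₁ = √(μ/r₁) = √(1.267×10^8/1.610×10^6) = 8.871 km/s.
On the transfer ellipse at r₁, vis-viva equation gives v_a = √[μ(2/r₁ − 1/a_t)] = 3.825 km/s.
First burn Δv₁ = |v_a − v₁| = 5.046 km/s.
At r₂, v₂ = √(μ/r₂) = 27.711 km/s.
Transfer-orbit speed at r₂: v_p = √[μ(2/r₂ − 1/a_t)] = 37.323 km/s.
Second burn Δv₂ = |v₂ − v_p| = 9.612 km/s.
Total Δv = Δv₁ + Δv₂ = 14.66 km/s.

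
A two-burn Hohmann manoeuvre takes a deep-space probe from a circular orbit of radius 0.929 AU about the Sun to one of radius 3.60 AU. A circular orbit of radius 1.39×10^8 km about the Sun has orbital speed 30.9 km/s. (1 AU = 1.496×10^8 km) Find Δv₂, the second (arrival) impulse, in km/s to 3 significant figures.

Δv₂ = 5.64 km/s

From the circular-orbit relation v² = μ/r at r = 1.39×10^8 km: μ = v²r = (30.9)² × 1.39×10^8 = 1.32719×10^11 km³/s².
In km: r₁ = 0.929 × 1.496×10^8 = 1.389784×10^8 km; r₂ = 3.60 × 1.496×10^8 = 5.3856×10^8 km.
Transfer-ellipse semi-major axis a_t = (r₁ + r₂)/2 = (1.389784×10^8 + 5.3856×10^8)/2 = 3.387692×10^8 km.
Circular speed at r = 5.3856×10^8 km: v_c = √(μ/r) = 15.698 km/s.
Transfer-orbit speed at the same r (vis-viva, a = a_t): v_t = √[μ(2/r − 1/a_t)] = 10.055 km/s.
Δv₂ = |v_t − v_c| = |10.055 − 15.698| = 5.643 km/s.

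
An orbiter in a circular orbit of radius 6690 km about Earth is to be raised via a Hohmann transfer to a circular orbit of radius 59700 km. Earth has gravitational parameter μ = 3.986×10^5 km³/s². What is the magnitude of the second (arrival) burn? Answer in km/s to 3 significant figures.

Transfer-ellipse semi-major axis a_t = (r₁ + r₂)/2 = (6690 + 59700)/2 = 33195 km.
On the circular orbit at r = 59700 km, v_c = √(μ/r) = 2.584 km/s.
Transfer-orbit speed at the same r (vis-viva, a = a_t): v_t = √[μ(2/r − 1/a_t)] = 1.160 km/s.
Δv₂ = |v_t − v_c| = |1.160 − 2.584| = 1.424 km/s.

Δv₂ = 1.42 km/s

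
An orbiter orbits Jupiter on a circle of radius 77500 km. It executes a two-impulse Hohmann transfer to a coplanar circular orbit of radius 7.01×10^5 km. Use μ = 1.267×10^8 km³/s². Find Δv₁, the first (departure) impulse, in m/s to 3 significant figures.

The Hohmann ellipse has a_t = (r₁ + r₂)/2 = 3.8925×10^5 km.
Circular speed at r = 77500 km: v_c = √(μ/r) = 40.43 km/s.
Transfer-orbit speed at the same r (vis-viva, a = a_t): v_t = √[μ(2/r − 1/a_t)] = 54.26 km/s.
Δv₁ = |v_t − v_c| = |54.26 − 40.43| = 13.83 km/s.

Δv₁ = 13800 m/s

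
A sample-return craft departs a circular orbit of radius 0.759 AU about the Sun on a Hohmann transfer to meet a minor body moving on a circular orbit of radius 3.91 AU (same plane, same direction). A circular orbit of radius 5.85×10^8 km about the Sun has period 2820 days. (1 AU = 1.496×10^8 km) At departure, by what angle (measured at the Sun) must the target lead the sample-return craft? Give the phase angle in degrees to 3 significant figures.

From Kepler's third law T² = 4π²r³/μ at r = 5.85×10^8 km, T = 2820 days = 2820 × 86400 s = 2.43648×10^8 s: μ = 4π²r³/T² = 1.33138×10^11 km³/s².
In km: r₁ = 0.759 × 1.496×10^8 = 1.135464×10^8 km; r₂ = 3.91 × 1.496×10^8 = 5.84936×10^8 km.
Semi-major axis of the transfer orbit: a_t = (1.135464×10^8 + 5.84936×10^8)/2 = 3.492412×10^8 km.
Transfer time t = π√(a_t³/μ) = 5.6194×10^7 s.
Target angular speed ω₂ = √(μ/r₂³) = 2.5792×10^-8 rad/s.
Angle swept by the target during transfer: ω₂·t = 1.4494 rad = 83.04°.
Arrival is 180° from departure on the ellipse, so φ = 180° − 83.04° = 97.0°.

φ = 97.0°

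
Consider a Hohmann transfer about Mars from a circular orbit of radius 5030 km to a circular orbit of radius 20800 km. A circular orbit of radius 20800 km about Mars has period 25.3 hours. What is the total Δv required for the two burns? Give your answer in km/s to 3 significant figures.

From Kepler's third law T² = 4π²r³/μ at r = 20800 km, T = 25.3 hours = 25.3 × 3600 s = 91080 s: μ = 4π²r³/T² = 42825.6 km³/s².
Semi-major axis of the transfer orbit: a_t = (5030 + 20800)/2 = 12915 km.
Circular speed at r₁: v₁ = √(μ/r₁) = √(42825.6/5030) = 2.91788 km/s.
On the transfer ellipse at r₁, v² = μ(2/r − 1/a) gives v_p = √[μ(2/r₁ − 1/a_t)] = 3.70299 km/s.
First burn Δv₁ = |v_p − v₁| = 0.78511 km/s.
Circular speed at r₂: v₂ = √(μ/r₂) = 1.434895 km/s.
Transfer-orbit speed at r₂: v_a = √[μ(2/r₂ − 1/a_t)] = 0.8954822 km/s.
Second burn Δv₂ = |v₂ − v_a| = 0.53941 km/s.
Δv = Δv₁ + Δv₂ = 0.78511 + 0.53941 = 1.325 km/s.

Δv = 1.32 km/s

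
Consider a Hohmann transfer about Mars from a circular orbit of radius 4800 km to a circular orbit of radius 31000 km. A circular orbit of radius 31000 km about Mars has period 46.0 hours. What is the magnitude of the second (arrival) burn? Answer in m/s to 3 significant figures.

From Kepler's third law T² = 4π²r³/μ at r = 31000 km, T = 46.0 hours = 46.0 × 3600 s = 1.656×10^5 s: μ = 4π²r³/T² = 42886.9 km³/s².
The Hohmann ellipse has a_t = (r₁ + r₂)/2 = 17900 km.
Circular speed at r = 31000 km: v_c = √(μ/r) = 1.1762 km/s.
Vis-viva on the transfer ellipse at r = 31000 km gives v_t = √[μ(2/r − 1/a_t)] = 0.60908 km/s.
Δv₂ = |v_t − v_c| = |0.60908 − 1.1762| = 0.5671 km/s.

Δv₂ = 567 m/s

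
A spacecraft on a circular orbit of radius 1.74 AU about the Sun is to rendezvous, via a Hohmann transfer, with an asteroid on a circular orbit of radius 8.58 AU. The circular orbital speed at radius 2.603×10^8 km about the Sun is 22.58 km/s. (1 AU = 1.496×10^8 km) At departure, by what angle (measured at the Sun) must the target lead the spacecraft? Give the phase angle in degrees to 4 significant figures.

From the circular-orbit relation v² = μ/r at r = 2.603×10^8 km: μ = v²r = (22.58)² × 2.603×10^8 = 1.32716×10^11 km³/s².
In km: r₁ = 1.74 × 1.496×10^8 = 2.60304×10^8 km; r₂ = 8.58 × 1.496×10^8 = 1.283568×10^9 km.
The Hohmann ellipse has a_t = (r₁ + r₂)/2 = 7.71936×10^8 km.
The half-period of the transfer ellipse is t = π√(a_t³/μ) = 1.8495×10^8 s.
The target's mean motion on its circular orbit is ω₂ = √(μ/r₂³) = 7.9220×10^-9 rad/s.
Angle swept by the target during transfer: ω₂·t = 1.4652 rad = 83.95°.
Arrival is 180° from departure on the ellipse, so φ = 180° − 83.95° = 96.05°.

φ = 96.05°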